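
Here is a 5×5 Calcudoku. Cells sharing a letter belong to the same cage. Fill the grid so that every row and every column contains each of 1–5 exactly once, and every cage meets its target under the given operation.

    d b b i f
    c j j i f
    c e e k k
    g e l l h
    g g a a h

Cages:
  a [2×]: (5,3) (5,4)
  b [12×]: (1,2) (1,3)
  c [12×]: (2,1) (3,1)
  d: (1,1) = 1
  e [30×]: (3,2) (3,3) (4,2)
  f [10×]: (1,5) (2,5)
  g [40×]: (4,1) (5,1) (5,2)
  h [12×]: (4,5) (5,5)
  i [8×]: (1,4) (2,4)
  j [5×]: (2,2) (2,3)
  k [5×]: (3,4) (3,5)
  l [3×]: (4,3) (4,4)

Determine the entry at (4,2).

Cage d is a single given cell, which forces (1,1) = 1.
In row 1, 5 can only go at (1,5), so (1,5) = 5.
Column 5 now contains 5, so (2,5) = 2.
Cage k needs two cells with product 5, which forces (3,4) = 5.
Column 5 now contains 5; hence (3,5) = 1.
Cage i needs two cells with product 8, which forces (1,4) = 2.
2 is placed in row 2, leaving (2,4) = 4.
Cage e needs product 30, which forces (4,2) = 5.
Column 4 now contains 2; hence (5,4) = 1.
Row 2 now contains 4, so (2,1) = 3.
Column 2 now contains 5, so (2,2) = 1.
Cage j needs two cells with product 5, leaving (2,3) = 5.
Cage c needs two cells with product 12, which forces (3,1) = 4.
Column 1 already has 4, leaving (4,1) = 2.
Cage l's pair has product 3; hence (4,3) = 1.
Column 4 already has 1, which forces (4,4) = 3.
3 is placed in row 4, which forces (4,5) = 4.
Cage g has product 40, leaving (5,1) = 5.
Row 5 already has 1, so (5,3) = 2.
Column 5 now contains 4, leaving (5,5) = 3.
Cage e has product 30; hence (3,2) = 2.
2 is placed in column 3; hence (3,3) = 3.
Row 5 now contains 2, so (5,2) = 4.
4 is placed in column 2, so (1,2) = 3.
Column 3 already has 3, so (1,3) = 4.
Filled in: 1 3 4 2 5 / 3 1 5 4 2 / 4 2 3 5 1 / 2 5 1 3 4 / 5 4 2 1 3.

5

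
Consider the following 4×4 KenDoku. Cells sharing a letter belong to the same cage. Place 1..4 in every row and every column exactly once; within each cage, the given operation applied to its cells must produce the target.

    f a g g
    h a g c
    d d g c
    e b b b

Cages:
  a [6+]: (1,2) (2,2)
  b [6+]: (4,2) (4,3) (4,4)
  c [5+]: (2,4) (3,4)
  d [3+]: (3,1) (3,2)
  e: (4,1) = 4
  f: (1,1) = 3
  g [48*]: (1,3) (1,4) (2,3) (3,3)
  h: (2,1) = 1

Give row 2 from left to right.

1 4 3 2

Cage f is given, which forces (1,1) = 3.
Cage h is a single given cell, leaving (2,1) = 1.
Column 1 now contains 1, so (3,1) = 2.
2 is placed in row 3, leaving (3,2) = 1.
Cage e is given, which forces (4,1) = 4.
The two cells of cage c must have sum 5, which forces (2,4) = 2.
Cage c needs two cells with sum 5; hence (3,4) = 3.
Column 4 now contains 3; hence (4,4) = 1.
The two cells of cage a must have sum 6, leaving (1,2) = 2.
The 4 cells of cage g must have product 48, so (1,3) = 1.
Column 4 now contains 2, which forces (1,4) = 4.
Row 2 now contains 2; hence (2,2) = 4.
Cage g needs product 48, leaving (2,3) = 3.
3 is placed in row 3, which forces (3,3) = 4.
Column 2 now contains 2, which forces (4,2) = 3.
Column 3 already has 3, so (4,3) = 2.
Completed grid: 3 2 1 4 / 1 4 3 2 / 2 1 4 3 / 4 3 2 1.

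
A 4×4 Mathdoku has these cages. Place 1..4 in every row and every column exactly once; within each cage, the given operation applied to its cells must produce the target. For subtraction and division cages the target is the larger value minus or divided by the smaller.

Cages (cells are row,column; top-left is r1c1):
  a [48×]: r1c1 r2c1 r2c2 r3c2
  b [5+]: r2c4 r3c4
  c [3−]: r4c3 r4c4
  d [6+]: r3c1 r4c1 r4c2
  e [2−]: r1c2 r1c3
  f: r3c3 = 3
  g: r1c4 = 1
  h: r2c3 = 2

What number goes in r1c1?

Cage g is given; hence r1c4 = 1.
Cage h is a single given cell, which forces r2c3 = 2.
F is a freebie, so r3c3 = 3.
Column 4 now contains 1, leaving r4c4 = 4.
Cage e's pair has difference 2, so r1c2 = 2.
Column 3 now contains 3, which forces r1c3 = 4.
4 is placed in column 4, so r2c4 = 3.
4 is placed in column 4, so r3c4 = 2.
Row 4 already has 4; hence r4c3 = 1.
Row 1 now contains 4, so r1c1 = 3.
Cage a needs product 48, which forces r2c1 = 4.
The 4 cells of cage a must have product 48; hence r2c2 = 1.
2 is placed in row 3; hence r3c1 = 1.
Cage a has product 48; hence r3c2 = 4.
Cage d has sum 6; hence r4c1 = 2.
Row 4 already has 1, so r4c2 = 3.
The full grid is 3 2 4 1 / 4 1 2 3 / 1 4 3 2 / 2 3 1 4.

3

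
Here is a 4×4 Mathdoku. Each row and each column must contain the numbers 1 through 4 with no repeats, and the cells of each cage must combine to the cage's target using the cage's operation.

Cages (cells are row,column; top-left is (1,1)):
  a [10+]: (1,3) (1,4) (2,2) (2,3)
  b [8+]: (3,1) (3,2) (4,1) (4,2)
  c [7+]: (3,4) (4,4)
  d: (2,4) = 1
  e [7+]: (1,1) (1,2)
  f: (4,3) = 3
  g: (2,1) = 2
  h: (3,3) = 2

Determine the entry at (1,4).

2

Cage g is a single given cell; hence (2,1) = 2.
D is a freebie, so (2,4) = 1.
Cage h is given, leaving (3,3) = 2.
Cage f is a single given cell, leaving (4,3) = 3.
Row 4 now contains 3, which forces (4,4) = 4.
Cage a needs sum 10, so (1,3) = 1.
Cage a has sum 10, leaving (1,4) = 2.
The 4 cells of cage a must have sum 10; hence (2,2) = 3.
3 is placed in column 3, so (2,3) = 4.
Cage b needs sum 8; hence (3,1) = 4.
Cage b has sum 8, which forces (3,2) = 1.
Column 4 now contains 4, so (3,4) = 3.
4 is placed in row 4, which forces (4,1) = 1.
The 4 cells of cage b must have sum 8, leaving (4,2) = 2.
4 is placed in column 1, so (1,1) = 3.
Column 2 already has 3, leaving (1,2) = 4.
Completed grid: 3 4 1 2 / 2 3 4 1 / 4 1 2 3 / 1 2 3 4.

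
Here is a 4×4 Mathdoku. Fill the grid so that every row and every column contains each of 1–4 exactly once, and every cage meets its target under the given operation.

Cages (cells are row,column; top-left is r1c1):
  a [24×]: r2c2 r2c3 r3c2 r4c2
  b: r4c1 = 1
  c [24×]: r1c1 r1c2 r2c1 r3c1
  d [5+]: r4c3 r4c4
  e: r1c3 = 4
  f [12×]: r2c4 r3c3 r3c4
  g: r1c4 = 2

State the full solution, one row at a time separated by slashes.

3 1 4 2 / 2 3 1 4 / 4 2 3 1 / 1 4 2 3

Cage e is a single given cell; hence r1c3 = 4.
Cage g is a single given cell, so r1c4 = 2.
Cage b is given, which forces r4c1 = 1.
Column 1 now contains 1; hence r1c1 = 3.
Cage c has product 24, so r1c2 = 1.
Cage d needs two cells with sum 5; hence r4c3 = 2.
Cage d's pair has sum 5, so r4c4 = 3.
Cage a needs product 24, so r2c3 = 1.
Row 2 now contains 1, which forces r2c4 = 4.
Cage f needs product 12, so r3c3 = 3.
4 is placed in column 4, leaving r3c4 = 1.
Row 4 already has 3, so r4c2 = 4.
4 is placed in row 2, so r2c1 = 2.
Cage a has product 24, which forces r2c2 = 3.
Cage c needs product 24, leaving r3c1 = 4.
Row 3 already has 3; hence r3c2 = 2.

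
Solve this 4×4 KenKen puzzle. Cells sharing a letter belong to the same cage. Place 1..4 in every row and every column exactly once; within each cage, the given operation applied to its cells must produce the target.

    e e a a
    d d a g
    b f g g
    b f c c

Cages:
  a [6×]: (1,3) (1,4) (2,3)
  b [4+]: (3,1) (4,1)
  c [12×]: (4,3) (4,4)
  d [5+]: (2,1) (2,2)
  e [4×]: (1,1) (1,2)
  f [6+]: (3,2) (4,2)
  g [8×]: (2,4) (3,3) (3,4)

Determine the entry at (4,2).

2

In row 3, 3 can only go at (3,1), so (3,1) = 3.
Column 1 now contains 3, which forces (4,1) = 1.
Column 1 already has 1, so (1,1) = 4.
Cage e's pair has product 4, so (1,2) = 1.
Column 1 already has 4, leaving (2,1) = 2.
Column 2 now contains 1, so (2,2) = 3.
3 is placed in row 2, so (2,3) = 1.
Row 2 now contains 1, so (2,4) = 4.
4 is placed in column 4, leaving (4,4) = 3.
The 3 cells of cage a must have product 6, so (1,3) = 3.
3 is placed in column 4, leaving (1,4) = 2.
Cage g needs product 8, which forces (3,3) = 2.
Cage g needs product 8, leaving (3,4) = 1.
Row 4 already has 3; hence (4,3) = 4.
Row 3 already has 2; hence (3,2) = 4.
Row 4 now contains 4, so (4,2) = 2.
The full grid is 4 1 3 2 / 2 3 1 4 / 3 4 2 1 / 1 2 4 3.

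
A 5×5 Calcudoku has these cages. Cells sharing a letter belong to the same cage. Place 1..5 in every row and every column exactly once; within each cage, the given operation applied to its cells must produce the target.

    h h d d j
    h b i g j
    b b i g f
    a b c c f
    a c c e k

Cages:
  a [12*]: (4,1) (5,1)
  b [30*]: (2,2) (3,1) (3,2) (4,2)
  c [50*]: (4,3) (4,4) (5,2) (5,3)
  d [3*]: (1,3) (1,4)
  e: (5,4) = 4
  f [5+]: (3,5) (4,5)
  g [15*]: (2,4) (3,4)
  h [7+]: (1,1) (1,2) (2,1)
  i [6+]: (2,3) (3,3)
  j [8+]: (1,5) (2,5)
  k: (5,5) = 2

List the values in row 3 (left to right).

5 1 2 3 4

Cage e is given; hence (5,4) = 4.
Cage k is a single given cell, leaving (5,5) = 2.
Cage a's pair has product 12, leaving (4,1) = 4.
Row 4 already has 4, so (4,5) = 1.
Row 5 now contains 4, leaving (5,1) = 3.
Column 5 now contains 1; hence (3,5) = 4.
The only place for 2 in row 1 is (1,1).
The 3 cells of cage h must have sum 7, leaving (1,2) = 4.
Column 1 now contains 2; hence (2,1) = 1.
Column 1 already has 1; hence (3,1) = 5.
Row 3 already has 5, which forces (3,4) = 3.
Cage d needs two cells with product 3; hence (1,3) = 3.
Column 4 already has 3; hence (1,4) = 1.
Row 1 already has 3, leaving (1,5) = 5.
Column 4 already has 3, so (2,4) = 5.
Column 5 now contains 5, which forces (2,5) = 3.
Cage b needs product 30; hence (3,2) = 1.
1 is placed in row 3; hence (3,3) = 2.
2 is placed in column 3, leaving (4,3) = 5.
Column 4 already has 5, which forces (4,4) = 2.
Column 2 now contains 1, leaving (5,2) = 5.
Column 3 now contains 5, so (5,3) = 1.
3 is placed in row 2; hence (2,2) = 2.
Row 2 already has 5, leaving (2,3) = 4.
Row 4 now contains 2, leaving (4,2) = 3.
Completed grid: 2 4 3 1 5 / 1 2 4 5 3 / 5 1 2 3 4 / 4 3 5 2 1 / 3 5 1 4 2.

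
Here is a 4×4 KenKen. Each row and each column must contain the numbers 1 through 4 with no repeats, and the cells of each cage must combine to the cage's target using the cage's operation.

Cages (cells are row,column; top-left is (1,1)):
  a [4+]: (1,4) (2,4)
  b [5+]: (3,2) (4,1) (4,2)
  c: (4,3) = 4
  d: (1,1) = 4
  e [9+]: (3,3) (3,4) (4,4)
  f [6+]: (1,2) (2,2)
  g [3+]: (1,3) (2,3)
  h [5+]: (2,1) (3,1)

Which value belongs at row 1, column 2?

2

Cage d is a single given cell, so (1,1) = 4.
Row 1 already has 4, so (1,2) = 2.
2 is placed in row 1; hence (1,3) = 1.
Row 1 now contains 1, leaving (1,4) = 3.
2 is placed in column 2, so (2,2) = 4.
1 is placed in column 3, so (2,3) = 2.
Column 4 now contains 3, so (2,4) = 1.
2 is placed in column 2; hence (3,2) = 1.
1 is placed in column 2, leaving (4,2) = 3.
Cage c is given, leaving (4,3) = 4.
4 is placed in row 4; hence (4,4) = 2.
Row 2 now contains 1; hence (2,1) = 3.
The two cells of cage h must have sum 5, leaving (3,1) = 2.
Column 3 already has 4, so (3,3) = 3.
Column 4 now contains 2, so (3,4) = 4.
Row 4 already has 2, leaving (4,1) = 1.
Completed grid: 4 2 1 3 / 3 4 2 1 / 2 1 3 4 / 1 3 4 2.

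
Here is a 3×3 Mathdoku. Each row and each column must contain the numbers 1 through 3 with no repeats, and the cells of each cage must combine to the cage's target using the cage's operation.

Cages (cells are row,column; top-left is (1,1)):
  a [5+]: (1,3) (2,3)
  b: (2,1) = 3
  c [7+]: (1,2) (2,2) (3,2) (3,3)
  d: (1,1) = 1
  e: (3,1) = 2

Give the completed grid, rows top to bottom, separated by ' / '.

1 2 3 / 3 1 2 / 2 3 1

Cage d is given, which forces (1,1) = 1.
B is a freebie, leaving (2,1) = 3.
3 is placed in row 2, which forces (2,3) = 2.
Cage e is a single given cell, leaving (3,1) = 2.
Row 3 now contains 2; hence (3,2) = 3.
The 4 cells of cage c must have sum 7, so (3,3) = 1.
Column 2 now contains 3; hence (1,2) = 2.
Column 3 now contains 2, which forces (1,3) = 3.
Row 2 already has 2; hence (2,2) = 1.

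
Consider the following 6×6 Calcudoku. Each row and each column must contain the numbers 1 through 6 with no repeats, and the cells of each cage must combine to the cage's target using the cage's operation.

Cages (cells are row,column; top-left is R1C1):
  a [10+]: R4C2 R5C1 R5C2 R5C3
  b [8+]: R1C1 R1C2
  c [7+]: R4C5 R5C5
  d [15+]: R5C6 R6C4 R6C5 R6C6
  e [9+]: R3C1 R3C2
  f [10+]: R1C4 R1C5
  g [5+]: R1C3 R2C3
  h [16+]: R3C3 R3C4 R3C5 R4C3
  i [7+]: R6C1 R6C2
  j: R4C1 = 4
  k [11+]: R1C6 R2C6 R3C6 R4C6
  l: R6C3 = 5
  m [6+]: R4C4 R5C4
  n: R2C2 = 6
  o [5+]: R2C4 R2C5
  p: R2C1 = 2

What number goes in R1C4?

6

P is a freebie, leaving R2C1 = 2.
Cage n is a single given cell; hence R2C2 = 6.
J is a freebie; hence R4C1 = 4.
Cage l is a single given cell, so R6C3 = 5.
In row 2, 5 can only go at R2C6, so R2C6 = 5.
Row 2 needs a 3, and only R2C3 is open for it.
The two cells of cage g must have sum 5, which forces R1C3 = 2.
In row 1, 1 can only go at R1C6, so R1C6 = 1.
Row 3 needs a 2, and only R3C6 is open for it.
Column 6 already has 2, which forces R4C6 = 3.
Column 1 needs a 1, and only R5C1 is open for it.
In row 4, 5 can only go at R4C5, so R4C5 = 5.
Cage c's pair has sum 7, so R5C5 = 2.
Cage a has sum 10, which forces R4C2 = 2.
Row 4 now contains 2, leaving R4C4 = 1.
2 is placed in row 5, which forces R5C2 = 3.
Cage a needs sum 10; hence R5C3 = 4.
Row 5 now contains 4, leaving R5C4 = 5.
Row 5 now contains 4; hence R5C6 = 6.
Column 6 already has 6; hence R6C6 = 4.
Cage b needs two cells with sum 8, which forces R1C1 = 3.
Column 2 now contains 3, so R1C2 = 5.
1 is placed in column 4; hence R2C4 = 4.
The two cells of cage o must have sum 5; hence R2C5 = 1.
Cage e's pair has sum 9, so R3C1 = 5.
Column 2 now contains 3, leaving R3C2 = 4.
Cage h has sum 16, which forces R3C3 = 1.
1 is placed in row 4, so R4C3 = 6.
Cage i's pair has sum 7; hence R6C1 = 6.
Row 6 now contains 4, leaving R6C2 = 1.
Row 6 now contains 4, which forces R6C4 = 2.
Cage d has sum 15, so R6C5 = 3.
4 is placed in column 4, which forces R1C4 = 6.
Cage f's pair has sum 10; hence R1C5 = 4.
The 4 cells of cage h must have sum 16; hence R3C4 = 3.
Column 5 now contains 3, leaving R3C5 = 6.
The full grid is 3 5 2 6 4 1 / 2 6 3 4 1 5 / 5 4 1 3 6 2 / 4 2 6 1 5 3 / 1 3 4 5 2 6 / 6 1 5 2 3 4.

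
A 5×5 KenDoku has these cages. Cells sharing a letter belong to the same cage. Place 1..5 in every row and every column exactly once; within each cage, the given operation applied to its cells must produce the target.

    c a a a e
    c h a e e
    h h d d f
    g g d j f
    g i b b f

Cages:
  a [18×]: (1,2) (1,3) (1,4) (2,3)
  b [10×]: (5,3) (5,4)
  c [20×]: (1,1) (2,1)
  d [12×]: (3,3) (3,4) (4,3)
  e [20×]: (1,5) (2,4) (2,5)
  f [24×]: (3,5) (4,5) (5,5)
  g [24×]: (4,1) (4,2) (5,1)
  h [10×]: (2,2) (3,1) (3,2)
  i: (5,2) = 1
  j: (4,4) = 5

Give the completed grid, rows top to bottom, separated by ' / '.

Cage a has product 18; hence (2,3) = 3.
J is a freebie; hence (4,4) = 5.
Cage i is a single given cell, which forces (5,2) = 1.
Column 4 now contains 5, leaving (5,4) = 2.
Cage h has product 10, which forces (3,1) = 1.
Row 3 already has 1; hence (3,3) = 4.
The 3 cells of cage d must have product 12, which forces (3,4) = 3.
3 is placed in row 3; hence (3,5) = 2.
Column 3 already has 4, leaving (4,3) = 1.
2 is placed in row 5, which forces (5,3) = 5.
Cage a needs product 18, so (1,2) = 3.
Column 3 already has 1; hence (1,3) = 2.
Column 4 already has 3, which forces (1,4) = 1.
Cage h has product 10, which forces (2,2) = 2.
Column 4 now contains 1, so (2,4) = 4.
Row 3 now contains 2, which forces (3,2) = 5.
Column 2 now contains 2, leaving (4,2) = 4.
Row 4 already has 4, which forces (4,5) = 3.
Column 5 now contains 3, leaving (5,5) = 4.
Cage c's pair has product 20, leaving (1,1) = 4.
4 is placed in column 5, so (1,5) = 5.
Row 2 already has 4, leaving (2,1) = 5.
Cage e has product 20; hence (2,5) = 1.
Row 4 already has 3, so (4,1) = 2.
4 is placed in row 5, which forces (5,1) = 3.

4 3 2 1 5 / 5 2 3 4 1 / 1 5 4 3 2 / 2 4 1 5 3 / 3 1 5 2 4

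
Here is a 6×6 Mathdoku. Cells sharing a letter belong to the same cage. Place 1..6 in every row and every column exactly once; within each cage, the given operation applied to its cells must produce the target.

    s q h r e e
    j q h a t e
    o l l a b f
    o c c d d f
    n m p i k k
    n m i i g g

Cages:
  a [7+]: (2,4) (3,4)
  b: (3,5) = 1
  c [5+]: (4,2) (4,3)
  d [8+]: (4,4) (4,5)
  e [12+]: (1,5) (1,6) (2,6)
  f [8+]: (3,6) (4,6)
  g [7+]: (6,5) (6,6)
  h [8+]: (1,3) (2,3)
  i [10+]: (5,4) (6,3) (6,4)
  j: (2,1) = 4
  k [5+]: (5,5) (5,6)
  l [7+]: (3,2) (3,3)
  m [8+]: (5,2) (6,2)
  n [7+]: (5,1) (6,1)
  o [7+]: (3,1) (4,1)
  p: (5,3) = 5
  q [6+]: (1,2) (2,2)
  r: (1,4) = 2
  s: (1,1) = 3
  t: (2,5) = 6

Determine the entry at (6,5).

2

Cage s is a single given cell, leaving (1,1) = 3.
R is a freebie, leaving (1,4) = 2.
Cage j is a single given cell, which forces (2,1) = 4.
T is a freebie, leaving (2,5) = 6.
Cage b is a single given cell, so (3,5) = 1.
P is a freebie, so (5,3) = 5.
Column 3 now contains 5, which forces (1,3) = 6.
Cage h needs two cells with sum 8, leaving (2,3) = 2.
Cage e needs sum 12, leaving (2,6) = 3.
Row 2 already has 3, which forces (2,4) = 1.
Cage a needs two cells with sum 7, which forces (3,4) = 6.
Row 3 now contains 6, leaving (3,6) = 2.
2 is placed in column 6, so (4,6) = 6.
2 is placed in column 6, leaving (5,6) = 1.
The two cells of cage q must have sum 6, leaving (1,2) = 1.
1 is placed in row 2; hence (2,2) = 5.
Row 3 already has 2; hence (3,1) = 5.
Cage o needs two cells with sum 7; hence (4,1) = 2.
2 is placed in row 4, which forces (4,2) = 4.
Column 1 already has 2, which forces (5,1) = 6.
Cage k needs two cells with sum 5, which forces (5,5) = 4.
Column 1 now contains 5, so (6,1) = 1.
1 is placed in row 6, so (6,3) = 3.
Row 6 already has 3, so (6,5) = 2.
Column 5 already has 4, so (1,5) = 5.
Cage e has sum 12, leaving (1,6) = 4.
Column 2 already has 4, which forces (3,2) = 3.
3 is placed in column 3; hence (3,3) = 4.
3 is placed in column 3, so (4,3) = 1.
5 is placed in column 5, leaving (4,5) = 3.
Cage m's pair has sum 8, leaving (5,2) = 2.
Row 5 already has 4, leaving (5,4) = 3.
2 is placed in row 6; hence (6,2) = 6.
Cage i has sum 10, which forces (6,4) = 4.
Cage g's pair has sum 7, which forces (6,6) = 5.
Row 4 already has 3, which forces (4,4) = 5.
Filled in: 3 1 6 2 5 4 / 4 5 2 1 6 3 / 5 3 4 6 1 2 / 2 4 1 5 3 6 / 6 2 5 3 4 1 / 1 6 3 4 2 5.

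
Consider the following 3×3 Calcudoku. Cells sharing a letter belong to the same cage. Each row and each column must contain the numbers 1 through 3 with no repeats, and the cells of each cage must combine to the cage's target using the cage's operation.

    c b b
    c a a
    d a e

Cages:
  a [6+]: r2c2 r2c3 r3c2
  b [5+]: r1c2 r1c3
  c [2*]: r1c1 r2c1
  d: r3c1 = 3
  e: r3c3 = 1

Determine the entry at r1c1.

1

Cage d is a single given cell; hence r3c1 = 3.
E is a freebie; hence r3c3 = 1.
Cage a needs sum 6, so r2c2 = 1.
Cage a needs sum 6; hence r2c3 = 3.
1 is placed in row 3, which forces r3c2 = 2.
Cage c needs two cells with product 2, which forces r1c1 = 1.
Column 2 now contains 2, which forces r1c2 = 3.
Column 3 already has 3; hence r1c3 = 2.
1 is placed in row 2, so r2c1 = 2.
The full grid is 1 3 2 / 2 1 3 / 3 2 1.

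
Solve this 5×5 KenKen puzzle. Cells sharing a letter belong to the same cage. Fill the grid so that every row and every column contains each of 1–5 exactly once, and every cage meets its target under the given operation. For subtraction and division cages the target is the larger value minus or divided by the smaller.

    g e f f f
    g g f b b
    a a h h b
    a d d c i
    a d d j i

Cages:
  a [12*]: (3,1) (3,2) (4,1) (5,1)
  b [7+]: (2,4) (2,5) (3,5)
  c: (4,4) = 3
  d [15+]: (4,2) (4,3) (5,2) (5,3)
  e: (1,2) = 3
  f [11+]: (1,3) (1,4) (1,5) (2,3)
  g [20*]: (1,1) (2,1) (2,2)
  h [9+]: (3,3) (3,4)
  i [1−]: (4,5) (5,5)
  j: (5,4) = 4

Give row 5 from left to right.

E is a freebie, which forces (1,2) = 3.
Cage c is given; hence (4,4) = 3.
J is a freebie, so (5,4) = 4.
The two cells of cage h must have sum 9; hence (3,3) = 4.
4 is placed in column 4, leaving (3,4) = 5.
Column 3 already has 4, which forces (4,3) = 5.
Cage f has sum 11; hence (1,5) = 5.
Cage f needs sum 11; hence (2,3) = 3.
3 is placed in row 2; hence (2,5) = 4.
The 4 cells of cage d must have sum 15; hence (5,2) = 5.
Column 3 now contains 3, which forces (5,3) = 1.
Column 3 now contains 1, so (1,3) = 2.
Cage f has sum 11, so (1,4) = 1.
Cage g has product 20; hence (2,1) = 5.
Column 4 already has 1, so (2,4) = 2.
The 4 cells of cage a must have product 12, which forces (3,2) = 2.
Row 3 now contains 2, so (3,5) = 1.
Cage d needs sum 15; hence (4,2) = 4.
Column 5 now contains 1, leaving (4,5) = 2.
Column 5 already has 2, which forces (5,5) = 3.
2 is placed in row 1, leaving (1,1) = 4.
2 is placed in row 2, which forces (2,2) = 1.
Row 3 now contains 1; hence (3,1) = 3.
Row 4 now contains 2, so (4,1) = 1.
Row 5 now contains 3, so (5,1) = 2.
The full grid is 4 3 2 1 5 / 5 1 3 2 4 / 3 2 4 5 1 / 1 4 5 3 2 / 2 5 1 4 3.

2 5 1 4 3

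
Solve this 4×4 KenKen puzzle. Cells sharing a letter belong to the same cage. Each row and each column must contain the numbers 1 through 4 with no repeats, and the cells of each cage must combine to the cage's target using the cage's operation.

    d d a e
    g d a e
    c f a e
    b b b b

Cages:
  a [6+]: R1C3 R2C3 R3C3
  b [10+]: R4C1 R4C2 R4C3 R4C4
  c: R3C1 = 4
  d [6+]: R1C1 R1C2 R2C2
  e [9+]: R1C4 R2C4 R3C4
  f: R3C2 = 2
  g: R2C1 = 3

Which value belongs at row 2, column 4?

Cage g is a single given cell, so R2C1 = 3.
Cage c is given; hence R3C1 = 4.
Cage f is a single given cell; hence R3C2 = 2.
2 is placed in row 3, leaving R3C4 = 3.
Cage a has sum 6, so R1C3 = 3.
Column 2 already has 2, leaving R2C2 = 1.
The 3 cells of cage a must have sum 6, leaving R2C3 = 2.
2 is placed in row 2; hence R2C4 = 4.
3 is placed in row 3, leaving R3C3 = 1.
Column 3 already has 1, leaving R4C3 = 4.
Cage d needs sum 6, leaving R1C1 = 1.
3 is placed in row 1, so R1C2 = 4.
Column 4 now contains 4, so R1C4 = 2.
Column 1 now contains 1, so R4C1 = 2.
4 is placed in row 4, so R4C2 = 3.
2 is placed in column 4, which forces R4C4 = 1.
The full grid is 1 4 3 2 / 3 1 2 4 / 4 2 1 3 / 2 3 4 1.

4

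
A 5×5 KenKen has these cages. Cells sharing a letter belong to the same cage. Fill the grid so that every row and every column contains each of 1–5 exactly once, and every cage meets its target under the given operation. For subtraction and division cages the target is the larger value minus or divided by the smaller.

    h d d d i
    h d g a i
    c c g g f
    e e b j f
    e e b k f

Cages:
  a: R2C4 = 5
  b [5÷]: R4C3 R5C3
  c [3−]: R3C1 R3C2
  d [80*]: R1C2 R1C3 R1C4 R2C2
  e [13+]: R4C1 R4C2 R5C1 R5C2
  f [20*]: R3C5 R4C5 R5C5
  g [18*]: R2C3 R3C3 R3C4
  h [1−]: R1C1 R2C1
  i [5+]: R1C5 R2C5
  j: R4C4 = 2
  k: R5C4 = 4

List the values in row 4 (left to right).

Cage g has product 18; hence R2C3 = 3.
Cage a is given, which forces R2C4 = 5.
Cage g has product 18, leaving R3C3 = 2.
Cage g needs product 18, which forces R3C4 = 3.
Cage j is a single given cell, which forces R4C4 = 2.
Cage k is given, so R5C4 = 4.
Cage d needs product 80, which forces R1C2 = 5.
The 4 cells of cage d must have product 80; hence R1C3 = 4.
4 is placed in column 4; hence R1C4 = 1.
Row 1 now contains 1, which forces R1C5 = 3.
Cage d needs product 80, so R2C2 = 4.
4 is placed in column 2, so R3C2 = 1.
1 is placed in column 2; hence R4C2 = 3.
3 is placed in column 2; hence R5C2 = 2.
3 is placed in row 1, which forces R1C1 = 2.
Cage h needs two cells with difference 1, which forces R2C1 = 1.
The two cells of cage i must have sum 5; hence R2C5 = 2.
1 is placed in row 3, so R3C1 = 4.
4 is placed in row 3, leaving R3C5 = 5.
The 4 cells of cage e must have sum 13, leaving R4C1 = 5.
Row 4 already has 5, leaving R4C3 = 1.
Row 4 already has 1, which forces R4C5 = 4.
Cage e has sum 13, so R5C1 = 3.
1 is placed in column 3, so R5C3 = 5.
Column 5 now contains 5, which forces R5C5 = 1.
The full grid is 2 5 4 1 3 / 1 4 3 5 2 / 4 1 2 3 5 / 5 3 1 2 4 / 3 2 5 4 1.

5 3 1 2 4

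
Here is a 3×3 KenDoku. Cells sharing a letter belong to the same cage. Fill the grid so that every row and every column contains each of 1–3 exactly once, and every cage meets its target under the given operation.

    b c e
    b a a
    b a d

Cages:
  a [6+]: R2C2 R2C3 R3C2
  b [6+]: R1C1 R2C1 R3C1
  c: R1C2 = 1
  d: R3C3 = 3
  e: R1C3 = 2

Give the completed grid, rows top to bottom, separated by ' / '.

Cage c is given; hence R1C2 = 1.
Cage e is given, so R1C3 = 2.
Cage d is a single given cell, which forces R3C3 = 3.
Row 1 already has 2, leaving R1C1 = 3.
Cage a has sum 6; hence R2C2 = 3.
Column 3 already has 3; hence R2C3 = 1.
3 is placed in row 3; hence R3C2 = 2.
Row 2 now contains 1, which forces R2C1 = 2.
Row 3 already has 2, leaving R3C1 = 1.

3 1 2 / 2 3 1 / 1 2 3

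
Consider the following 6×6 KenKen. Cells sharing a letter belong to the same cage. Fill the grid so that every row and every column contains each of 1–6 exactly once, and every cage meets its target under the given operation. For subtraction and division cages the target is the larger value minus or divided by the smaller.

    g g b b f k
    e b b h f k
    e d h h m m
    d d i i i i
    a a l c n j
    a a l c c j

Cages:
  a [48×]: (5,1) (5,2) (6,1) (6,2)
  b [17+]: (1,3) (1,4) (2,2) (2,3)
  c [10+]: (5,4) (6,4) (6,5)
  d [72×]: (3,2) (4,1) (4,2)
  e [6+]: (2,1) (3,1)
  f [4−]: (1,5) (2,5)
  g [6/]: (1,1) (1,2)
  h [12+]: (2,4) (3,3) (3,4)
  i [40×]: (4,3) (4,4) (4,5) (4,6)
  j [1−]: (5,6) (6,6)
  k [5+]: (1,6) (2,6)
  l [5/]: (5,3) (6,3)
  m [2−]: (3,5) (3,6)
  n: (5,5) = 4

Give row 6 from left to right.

4 2 5 3 1 6

Cage n is given, leaving (5,5) = 4.
Column 2 needs a 5, and only (2,2) is open for it.
The only place for 5 in column 1 is (3,1).
The two cells of cage e must have sum 6, leaving (2,1) = 1.
1 is placed in column 1, which forces (1,1) = 6.
Cage g needs two cells with quotient 6, so (1,2) = 1.
Row 1 now contains 6, so (1,5) = 2.
2 is placed in row 1; hence (1,6) = 3.
Column 5 now contains 2, which forces (2,5) = 6.
Cage b needs sum 17; hence (2,3) = 3.
Cage k's pair has sum 5, which forces (2,6) = 2.
The two cells of cage m must have difference 2, which forces (3,5) = 3.
The two cells of cage m must have difference 2, which forces (3,6) = 1.
Row 2 now contains 2, leaving (2,4) = 4.
Cage b needs sum 17, so (1,3) = 4.
Column 4 already has 4, leaving (1,4) = 5.
Cage i needs product 40, leaving (4,6) = 4.
Cage d needs product 72, which forces (3,2) = 4.
Row 4 already has 4, which forces (4,1) = 3.
The 3 cells of cage d must have product 72, which forces (4,2) = 6.
Column 1 already has 3, so (5,1) = 2.
Row 5 now contains 2; hence (5,2) = 3.
Row 5 already has 3, so (5,4) = 6.
6 is placed in row 5, so (5,6) = 5.
Column 1 now contains 2, which forces (6,1) = 4.
Column 2 already has 4, so (6,2) = 2.
2 is placed in row 6, which forces (6,4) = 3.
Column 6 already has 5; hence (6,6) = 6.
Cage h has sum 12; hence (3,3) = 6.
Column 4 now contains 6; hence (3,4) = 2.
Column 4 already has 2, which forces (4,4) = 1.
Row 4 already has 1; hence (4,5) = 5.
5 is placed in row 5, which forces (5,3) = 1.
Cage l's pair has quotient 5, leaving (6,3) = 5.
Cage c needs sum 10, so (6,5) = 1.
5 is placed in row 4, so (4,3) = 2.
Completed grid: 6 1 4 5 2 3 / 1 5 3 4 6 2 / 5 4 6 2 3 1 / 3 6 2 1 5 4 / 2 3 1 6 4 5 / 4 2 5 3 1 6.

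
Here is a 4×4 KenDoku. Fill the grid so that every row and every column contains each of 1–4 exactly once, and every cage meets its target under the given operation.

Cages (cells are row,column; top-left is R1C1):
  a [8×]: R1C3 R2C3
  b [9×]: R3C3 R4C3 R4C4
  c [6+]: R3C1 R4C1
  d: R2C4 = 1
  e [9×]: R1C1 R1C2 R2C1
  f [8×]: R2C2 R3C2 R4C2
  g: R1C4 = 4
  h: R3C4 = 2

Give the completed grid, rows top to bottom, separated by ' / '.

1 3 2 4 / 3 2 4 1 / 4 1 3 2 / 2 4 1 3

The 3 cells of cage e must have product 9, so R1C1 = 1.
Cage e has product 9; hence R1C2 = 3.
G is a freebie, which forces R1C4 = 4.
Cage e has product 9, leaving R2C1 = 3.
Cage d is a single given cell; hence R2C4 = 1.
The 3 cells of cage b must have product 9, leaving R3C3 = 3.
Cage h is a single given cell; hence R3C4 = 2.
The 3 cells of cage b must have product 9, so R4C3 = 1.
The 3 cells of cage b must have product 9, leaving R4C4 = 3.
Row 1 now contains 4, leaving R1C3 = 2.
Cage a's pair has product 8, leaving R2C3 = 4.
2 is placed in row 3, leaving R3C1 = 4.
The 3 cells of cage f must have product 8; hence R3C2 = 1.
Cage c's pair has sum 6, leaving R4C1 = 2.
Row 4 now contains 2; hence R4C2 = 4.
Row 2 already has 4; hence R2C2 = 2.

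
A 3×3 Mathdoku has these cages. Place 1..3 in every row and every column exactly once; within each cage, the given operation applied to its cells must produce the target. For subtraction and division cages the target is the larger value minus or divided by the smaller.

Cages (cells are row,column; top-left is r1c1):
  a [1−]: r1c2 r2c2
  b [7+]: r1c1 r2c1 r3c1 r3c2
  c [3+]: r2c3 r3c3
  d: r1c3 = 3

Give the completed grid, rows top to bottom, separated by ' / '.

D is a freebie, so r1c3 = 3.
Cage b has sum 7, so r3c2 = 1.
Row 3 already has 1, which forces r3c3 = 2.
Column 2 already has 1; hence r1c2 = 2.
Cage a needs two cells with difference 1, which forces r2c2 = 3.
Column 3 already has 2, so r2c3 = 1.
Row 3 now contains 2; hence r3c1 = 3.
2 is placed in row 1, leaving r1c1 = 1.
Row 2 now contains 1, which forces r2c1 = 2.

1 2 3 / 2 3 1 / 3 1 2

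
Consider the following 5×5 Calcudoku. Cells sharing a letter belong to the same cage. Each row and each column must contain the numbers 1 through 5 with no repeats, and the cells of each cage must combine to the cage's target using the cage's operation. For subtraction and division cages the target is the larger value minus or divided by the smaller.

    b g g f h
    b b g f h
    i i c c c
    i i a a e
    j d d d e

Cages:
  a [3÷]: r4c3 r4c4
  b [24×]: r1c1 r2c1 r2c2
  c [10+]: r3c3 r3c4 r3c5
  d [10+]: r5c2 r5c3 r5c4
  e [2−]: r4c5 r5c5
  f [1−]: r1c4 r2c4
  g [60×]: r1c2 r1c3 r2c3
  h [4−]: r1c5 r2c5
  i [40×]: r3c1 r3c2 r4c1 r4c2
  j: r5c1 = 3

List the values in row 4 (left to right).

Cage j is a single given cell; hence r5c1 = 3.
Cage b has product 24, which forces r2c2 = 3.
The 3 cells of cage g must have product 60, which forces r1c3 = 3.
Column 3 now contains 3, which forces r4c3 = 1.
Row 4 already has 1, which forces r4c4 = 3.
Row 3 needs a 3, and only r3c5 is open for it.
The only place for 2 in row 5 is r5c5.
Column 5 now contains 2, leaving r4c5 = 4.
In column 1, 1 can only go at r3c1, so r3c1 = 1.
1 is placed in row 3, so r3c2 = 4.
Column 2 already has 4; hence r1c2 = 5.
Row 1 already has 5, which forces r1c5 = 1.
The 3 cells of cage g must have product 60, so r2c3 = 4.
Column 5 already has 1, which forces r2c5 = 5.
Column 2 already has 5, which forces r4c2 = 2.
Column 2 already has 5, so r5c2 = 1.
4 is placed in column 3, which forces r5c3 = 5.
5 is placed in row 5, so r5c4 = 4.
The 3 cells of cage b must have product 24, so r1c1 = 4.
4 is placed in column 4, so r1c4 = 2.
Row 2 already has 4, which forces r2c1 = 2.
Cage f needs two cells with difference 1, so r2c4 = 1.
Column 3 now contains 5, so r3c3 = 2.
The 3 cells of cage c must have sum 10, so r3c4 = 5.
Row 4 already has 2, leaving r4c1 = 5.
Filled in: 4 5 3 2 1 / 2 3 4 1 5 / 1 4 2 5 3 / 5 2 1 3 4 / 3 1 5 4 2.

5 2 1 3 4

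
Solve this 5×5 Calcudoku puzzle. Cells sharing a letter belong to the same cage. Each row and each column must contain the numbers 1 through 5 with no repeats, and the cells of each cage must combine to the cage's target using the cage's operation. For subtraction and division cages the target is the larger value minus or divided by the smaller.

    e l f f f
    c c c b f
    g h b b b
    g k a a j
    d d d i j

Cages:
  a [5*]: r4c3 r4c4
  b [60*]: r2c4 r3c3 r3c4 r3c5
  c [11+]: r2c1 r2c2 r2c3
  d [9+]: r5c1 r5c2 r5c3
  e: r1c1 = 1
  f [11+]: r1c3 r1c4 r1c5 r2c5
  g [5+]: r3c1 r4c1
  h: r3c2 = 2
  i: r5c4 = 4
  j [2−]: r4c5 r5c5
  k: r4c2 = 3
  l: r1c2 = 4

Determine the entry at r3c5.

E is a freebie, leaving r1c1 = 1.
L is a freebie, which forces r1c2 = 4.
H is a freebie, so r3c2 = 2.
Cage k is given, so r4c2 = 3.
Cage i is a single given cell; hence r5c4 = 4.
Column 2 already has 2, so r2c2 = 5.
The 4 cells of cage f must have sum 11, which forces r2c5 = 1.
Cage g needs two cells with sum 5, leaving r3c1 = 3.
The two cells of cage g must have sum 5, leaving r4c1 = 2.
3 is placed in column 1, which forces r5c1 = 5.
Column 2 now contains 5; hence r5c2 = 1.
1 is placed in row 5, which forces r5c3 = 3.
3 is placed in row 5, so r5c5 = 2.
Column 1 now contains 2; hence r2c1 = 4.
Cage c needs sum 11, so r2c3 = 2.
1 is placed in row 2, which forces r2c4 = 3.
Cage j's pair has difference 2, leaving r4c5 = 4.
Column 3 now contains 2, which forces r1c3 = 5.
Cage f needs sum 11, leaving r1c4 = 2.
Cage f needs sum 11, which forces r1c5 = 3.
The 4 cells of cage b must have product 60, which forces r3c3 = 4.
Cage b has product 60; hence r3c4 = 1.
Column 5 now contains 4, which forces r3c5 = 5.
Column 3 already has 5, leaving r4c3 = 1.
Column 4 now contains 1, so r4c4 = 5.
Filled in: 1 4 5 2 3 / 4 5 2 3 1 / 3 2 4 1 5 / 2 3 1 5 4 / 5 1 3 4 2.

5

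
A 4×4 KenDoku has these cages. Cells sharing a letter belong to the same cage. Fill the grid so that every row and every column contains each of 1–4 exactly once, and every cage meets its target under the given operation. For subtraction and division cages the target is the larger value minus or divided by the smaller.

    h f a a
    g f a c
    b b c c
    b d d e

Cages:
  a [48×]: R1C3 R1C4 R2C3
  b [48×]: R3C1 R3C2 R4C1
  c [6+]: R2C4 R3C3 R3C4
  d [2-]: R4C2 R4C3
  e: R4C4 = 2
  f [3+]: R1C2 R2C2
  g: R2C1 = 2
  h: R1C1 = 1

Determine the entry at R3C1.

3

H is a freebie, so R1C1 = 1.
Row 1 now contains 1, which forces R1C2 = 2.
Cage a needs product 48, leaving R1C3 = 3.
Cage a has product 48, which forces R1C4 = 4.
Cage g is a single given cell, which forces R2C1 = 2.
2 is placed in column 2; hence R2C2 = 1.
Cage a has product 48, leaving R2C3 = 4.
Row 2 already has 1, leaving R2C4 = 3.
Cage b has product 48; hence R3C1 = 3.
The 3 cells of cage b must have product 48; hence R3C2 = 4.
Cage b has product 48, leaving R4C1 = 4.
4 is placed in column 2; hence R4C2 = 3.
Cage e is given, leaving R4C4 = 2.
The 3 cells of cage c must have sum 6, which forces R3C3 = 2.
Column 4 now contains 2, leaving R3C4 = 1.
Row 4 already has 2, leaving R4C3 = 1.
The full grid is 1 2 3 4 / 2 1 4 3 / 3 4 2 1 / 4 3 1 2.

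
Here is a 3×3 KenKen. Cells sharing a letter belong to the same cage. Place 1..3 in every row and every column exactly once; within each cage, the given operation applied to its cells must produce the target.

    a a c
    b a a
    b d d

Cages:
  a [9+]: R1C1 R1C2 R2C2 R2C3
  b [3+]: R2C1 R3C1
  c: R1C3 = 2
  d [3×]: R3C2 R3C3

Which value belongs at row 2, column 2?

2

Cage c is a single given cell, leaving R1C3 = 2.
Cage a has sum 9, so R2C2 = 2.
The 4 cells of cage a must have sum 9, so R2C3 = 3.
3 is placed in column 3, so R3C3 = 1.
Row 2 already has 2, so R2C1 = 1.
Row 3 already has 1, which forces R3C1 = 2.
Row 3 already has 1, leaving R3C2 = 3.
Column 1 now contains 1; hence R1C1 = 3.
3 is placed in column 2; hence R1C2 = 1.
Filled in: 3 1 2 / 1 2 3 / 2 3 1.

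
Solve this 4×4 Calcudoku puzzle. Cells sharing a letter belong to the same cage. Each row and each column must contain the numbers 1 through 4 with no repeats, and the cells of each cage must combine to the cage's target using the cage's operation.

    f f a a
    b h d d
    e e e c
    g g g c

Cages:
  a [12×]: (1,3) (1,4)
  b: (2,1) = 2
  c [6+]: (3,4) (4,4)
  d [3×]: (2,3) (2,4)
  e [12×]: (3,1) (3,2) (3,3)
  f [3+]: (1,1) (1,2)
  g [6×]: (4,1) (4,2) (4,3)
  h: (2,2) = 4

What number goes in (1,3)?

Cage b is a single given cell, so (2,1) = 2.
Cage h is given, which forces (2,2) = 4.
Column 1 already has 2, which forces (1,1) = 1.
Cage f needs two cells with sum 3, so (1,2) = 2.
Column 1 now contains 1, so (4,1) = 3.
Row 4 now contains 3, so (4,2) = 1.
Row 4 now contains 1, so (4,3) = 2.
Row 4 now contains 2; hence (4,4) = 4.
Cage a needs two cells with product 12; hence (1,3) = 4.
Column 4 now contains 4; hence (1,4) = 3.
3 is placed in column 4, leaving (2,4) = 1.
Column 1 already has 3, which forces (3,1) = 4.
Column 2 now contains 1, leaving (3,2) = 3.
Cage e needs product 12; hence (3,3) = 1.
Column 4 now contains 4; hence (3,4) = 2.
1 is placed in row 2, leaving (2,3) = 3.
Completed grid: 1 2 4 3 / 2 4 3 1 / 4 3 1 2 / 3 1 2 4.

4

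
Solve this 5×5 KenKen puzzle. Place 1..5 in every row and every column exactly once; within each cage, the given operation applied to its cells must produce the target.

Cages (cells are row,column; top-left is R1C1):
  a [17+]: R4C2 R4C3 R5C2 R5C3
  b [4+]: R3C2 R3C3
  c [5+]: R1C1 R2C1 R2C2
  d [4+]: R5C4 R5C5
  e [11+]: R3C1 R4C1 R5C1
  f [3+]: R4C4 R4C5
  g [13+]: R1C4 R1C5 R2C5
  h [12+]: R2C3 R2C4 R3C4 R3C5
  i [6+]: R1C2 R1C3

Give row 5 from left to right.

In row 1, 3 can only go at R1C5, so R1C5 = 3.
Cage g has sum 13, leaving R1C4 = 5.
Cage g needs sum 13, so R2C5 = 5.
Cage d needs two cells with sum 4; hence R5C4 = 3.
Column 5 already has 3, which forces R5C5 = 1.
The two cells of cage f must have sum 3, so R4C4 = 1.
Column 5 already has 1; hence R4C5 = 2.
The 4 cells of cage h must have sum 12; hence R2C3 = 2.
Cage h needs sum 12, which forces R2C4 = 4.
The 4 cells of cage h must have sum 12; hence R3C4 = 2.
2 is placed in column 5, so R3C5 = 4.
Cage c has sum 5; hence R1C1 = 1.
The two cells of cage i must have sum 6, so R1C2 = 2.
Column 3 already has 2, leaving R1C3 = 4.
The 3 cells of cage c must have sum 5, leaving R2C1 = 3.
Row 2 already has 2; hence R2C2 = 1.
Row 3 already has 4, so R3C1 = 5.
Column 2 now contains 1; hence R3C2 = 3.
Row 3 already has 3, which forces R3C3 = 1.
The 3 cells of cage e must have sum 11; hence R4C1 = 4.
Column 2 already has 3; hence R4C2 = 5.
Row 4 already has 5, which forces R4C3 = 3.
Cage e needs sum 11, leaving R5C1 = 2.
Column 2 already has 5, so R5C2 = 4.
4 is placed in column 3; hence R5C3 = 5.
Filled in: 1 2 4 5 3 / 3 1 2 4 5 / 5 3 1 2 4 / 4 5 3 1 2 / 2 4 5 3 1.

2 4 5 3 1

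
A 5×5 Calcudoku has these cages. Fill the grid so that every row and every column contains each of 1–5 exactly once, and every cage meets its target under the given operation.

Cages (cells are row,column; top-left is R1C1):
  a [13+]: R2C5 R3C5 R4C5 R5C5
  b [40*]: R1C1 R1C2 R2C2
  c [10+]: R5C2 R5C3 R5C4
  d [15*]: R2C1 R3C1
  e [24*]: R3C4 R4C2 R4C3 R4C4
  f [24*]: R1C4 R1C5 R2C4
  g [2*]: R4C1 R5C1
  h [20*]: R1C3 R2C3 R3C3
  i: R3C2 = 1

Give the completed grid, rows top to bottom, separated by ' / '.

4 5 1 3 2 / 3 2 5 4 1 / 5 1 4 2 3 / 2 4 3 1 5 / 1 3 2 5 4

I is a freebie, so R3C2 = 1.
Row 1 needs a 1, and only R1C3 is open for it.
Cage e has product 24, leaving R4C4 = 1.
1 is placed in row 4; hence R4C1 = 2.
Cage g needs two cells with product 2, so R5C1 = 1.
Cage a needs sum 13, leaving R2C5 = 1.
Cage e has product 24, so R3C4 = 2.
Cage f needs product 24, so R1C5 = 2.
Cage b needs product 40; hence R2C2 = 2.
Cage c needs sum 10, so R5C3 = 2.
Row 1 needs a 3, and only R1C4 is open for it.
Column 4 now contains 3, leaving R2C4 = 4.
Cage c has sum 10, so R5C2 = 3.
Column 4 now contains 3, leaving R5C4 = 5.
Row 5 now contains 5, which forces R5C5 = 4.
4 is placed in row 2, which forces R2C3 = 5.
Cage h has product 20, which forces R3C3 = 4.
3 is placed in column 2, so R4C2 = 4.
Cage e has product 24, so R4C3 = 3.
Row 4 now contains 3, so R4C5 = 5.
The 3 cells of cage b must have product 40, leaving R1C1 = 4.
Column 2 now contains 4, leaving R1C2 = 5.
Row 2 already has 5, leaving R2C1 = 3.
The two cells of cage d must have product 15, so R3C1 = 5.
5 is placed in column 5, so R3C5 = 3.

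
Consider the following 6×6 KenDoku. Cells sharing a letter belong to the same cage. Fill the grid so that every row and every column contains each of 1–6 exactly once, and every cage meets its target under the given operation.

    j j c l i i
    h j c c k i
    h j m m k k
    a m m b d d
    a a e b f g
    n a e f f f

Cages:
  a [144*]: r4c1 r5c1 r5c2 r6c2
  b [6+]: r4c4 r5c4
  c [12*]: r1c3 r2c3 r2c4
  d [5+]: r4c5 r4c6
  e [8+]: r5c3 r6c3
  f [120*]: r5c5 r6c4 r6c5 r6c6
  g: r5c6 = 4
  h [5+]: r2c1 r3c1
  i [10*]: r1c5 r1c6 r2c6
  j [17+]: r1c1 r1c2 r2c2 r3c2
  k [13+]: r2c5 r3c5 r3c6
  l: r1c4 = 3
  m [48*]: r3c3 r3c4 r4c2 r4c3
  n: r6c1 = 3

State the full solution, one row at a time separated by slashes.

L is a freebie, leaving r1c4 = 3.
G is a freebie, which forces r5c6 = 4.
N is a freebie; hence r6c1 = 3.
The only place for 5 in row 4 is r4c4.
Cage b's pair has sum 6, leaving r5c4 = 1.
The only place for 5 in row 5 is r5c5.
In row 6, 5 can only go at r6c3, so r6c3 = 5.
Cage e's pair has sum 8, leaving r5c3 = 3.
Row 6 needs a 2, and only r6c2 is open for it.
Cage a has product 144; hence r4c1 = 6.
The 4 cells of cage a must have product 144, leaving r5c1 = 2.
2 is placed in column 2, which forces r5c2 = 6.
Cage j has sum 17; hence r1c1 = 5.
Cage j has sum 17, so r1c2 = 4.
Cage i has product 10; hence r2c6 = 5.
5 is placed in row 2, which forces r2c2 = 3.
Cage j needs sum 17, which forces r3c2 = 5.
3 is placed in column 2, so r4c2 = 1.
The only place for 6 in row 1 is r1c3.
Cage c needs product 12, so r2c3 = 1.
The 3 cells of cage c must have product 12; hence r2c4 = 2.
Cage m has product 48, so r3c4 = 6.
Row 3 already has 6, leaving r3c6 = 3.
Column 6 already has 3; hence r4c6 = 2.
Column 4 now contains 6, so r6c4 = 4.
Cage i has product 10, so r1c5 = 2.
Column 6 now contains 2, which forces r1c6 = 1.
Row 2 already has 1, leaving r2c1 = 4.
Cage k needs sum 13, leaving r2c5 = 6.
Cage h's pair has sum 5; hence r3c1 = 1.
Cage m needs product 48, leaving r3c3 = 2.
The 3 cells of cage k must have sum 13; hence r3c5 = 4.
Row 4 already has 2, which forces r4c3 = 4.
Row 4 already has 2, leaving r4c5 = 3.
Column 5 already has 6, so r6c5 = 1.
Column 6 already has 1, which forces r6c6 = 6.

5 4 6 3 2 1 / 4 3 1 2 6 5 / 1 5 2 6 4 3 / 6 1 4 5 3 2 / 2 6 3 1 5 4 / 3 2 5 4 1 6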